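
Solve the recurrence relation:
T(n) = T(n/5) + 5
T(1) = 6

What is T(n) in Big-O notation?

Each step divides n by 5 and adds 5. After log_5(n) steps we reach T(1)=6. So T(n) = 5·log_5(n) + 6 = O(log n).

Answer: O(log n)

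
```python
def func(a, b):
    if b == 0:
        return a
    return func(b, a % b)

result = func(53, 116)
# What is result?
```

func(53, 116) -> func(116, 53) -> func(53, 10) -> func(10, 3) -> func(3, 1) -> func(1, 0) -> 1

Answer: 1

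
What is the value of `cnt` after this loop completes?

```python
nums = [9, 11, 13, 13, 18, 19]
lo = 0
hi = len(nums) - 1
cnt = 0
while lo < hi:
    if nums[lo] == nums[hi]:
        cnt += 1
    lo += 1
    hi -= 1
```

Count matching pairs from ends
`cnt` takes the values: 0 → 1

Answer: 1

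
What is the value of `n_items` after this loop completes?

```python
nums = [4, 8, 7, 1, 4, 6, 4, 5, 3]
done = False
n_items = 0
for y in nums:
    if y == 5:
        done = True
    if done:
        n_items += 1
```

Count elements after first 5 in [4, 8, 7, 1, 4, 6, 4, 5, 3]
`n_items` takes the values: 0 → 1 → 2

Answer: 2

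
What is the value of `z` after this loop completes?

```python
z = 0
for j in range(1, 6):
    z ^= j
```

XOR of 1 to 5
`z` takes the values: 0 → 1 → 3 → 0 → 4 → 1

Answer: 1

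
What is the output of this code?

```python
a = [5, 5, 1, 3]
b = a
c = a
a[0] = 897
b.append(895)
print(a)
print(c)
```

Key concept: multiple aliases.
Step by step:
`a = [5, 5, 1, 3]` → a = [5, 5, 1, 3]
`b = a` → b = [5, 5, 1, 3] (same object as a)
`c = a` → c = [5, 5, 1, 3] (same object as a, b)
`a[0] = 897` → a = [897, 5, 1, 3] (same object as b, c); b = [897, 5, 1, 3] (same object as a, c); c = [897, 5, 1, 3] (same object as a, b)
`b.append(895)` → a = [897, 5, 1, 3, 895] (same object as b, c); b = [897, 5, 1, 3, 895] (same object as a, c); c = [897, 5, 1, 3, 895] (same object as a, b)
`print(a)` → prints [897, 5, 1, 3, 895]
`print(c)` → prints [897, 5, 1, 3, 895]

Answer:
[897, 5, 1, 3, 895]
[897, 5, 1, 3, 895]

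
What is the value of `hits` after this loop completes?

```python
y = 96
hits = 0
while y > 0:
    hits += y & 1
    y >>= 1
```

Count set bits in 96 (binary: 0b1100000)
`hits` takes the values: 0 → 1 → 2

Answer: 2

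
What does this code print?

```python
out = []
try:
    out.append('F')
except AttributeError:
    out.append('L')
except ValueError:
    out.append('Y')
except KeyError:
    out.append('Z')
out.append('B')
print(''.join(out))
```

Execution trace: 'F' (try body, no exception) → 'B' (after the try/except). Output: FB

Answer: FB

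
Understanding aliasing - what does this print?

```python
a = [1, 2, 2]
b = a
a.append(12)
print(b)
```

Key concept: basic list aliasing.
Step by step:
`a = [1, 2, 2]` → a = [1, 2, 2]
`b = a` → b = [1, 2, 2] (same object as a)
`a.append(12)` → a = [1, 2, 2, 12] (same object as b); b = [1, 2, 2, 12] (same object as a)
`print(b)` → prints [1, 2, 2, 12]

Answer: [1, 2, 2, 12]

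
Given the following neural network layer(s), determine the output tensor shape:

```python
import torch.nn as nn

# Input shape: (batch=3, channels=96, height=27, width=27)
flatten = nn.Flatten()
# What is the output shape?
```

Input: (3, 96, 27, 27) -> Output: (3, 69984)

Answer: (3, 69984)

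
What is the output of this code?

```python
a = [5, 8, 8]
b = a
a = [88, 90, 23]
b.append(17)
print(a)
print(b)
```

Key concept: rebinding vs mutation: a is rebound to a new list, b still points at the original.
Step by step:
`a = [5, 8, 8]` → a = [5, 8, 8]
`b = a` → b = [5, 8, 8] (same object as a)
`a = [88, 90, 23]` → a = [88, 90, 23]
`b.append(17)` → b = [5, 8, 8, 17]
`print(a)` → prints [88, 90, 23]
`print(b)` → prints [5, 8, 8, 17]

Answer:
[88, 90, 23]
[5, 8, 8, 17]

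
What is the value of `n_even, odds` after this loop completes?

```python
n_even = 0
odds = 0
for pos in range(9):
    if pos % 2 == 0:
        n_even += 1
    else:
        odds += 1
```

Count evens and odds in range(9)
`n_even, odds` takes the values: (0, 0) → (1, 0) → (1, 1) → (2, 1) → (2, 2) → (3, 2) → (3, 3) → (4, 3) → (4, 4) → (5, 4)

Answer: 5, 4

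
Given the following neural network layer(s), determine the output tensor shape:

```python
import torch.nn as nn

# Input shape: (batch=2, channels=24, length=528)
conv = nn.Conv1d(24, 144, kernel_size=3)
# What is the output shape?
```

Input: (2, 24, 528) -> Output: (2, 144, 526)

Answer: (2, 144, 526)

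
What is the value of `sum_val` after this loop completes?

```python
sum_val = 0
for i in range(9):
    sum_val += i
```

Sum of 0 to 8 = 36
`sum_val` takes the values: 0 → 1 → 3 → 6 → 10 → 15 → 21 → 28 → 36

Answer: 36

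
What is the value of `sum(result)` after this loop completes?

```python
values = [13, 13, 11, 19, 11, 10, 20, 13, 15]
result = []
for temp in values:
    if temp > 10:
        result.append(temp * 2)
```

Sum of doubled values > 10
`result` takes the values: [] → [26] → [26, 26] → [26, 26, 22] → [26, 26, 22, 38] → [26, 26, 22, 38, 22] → [26, 26, 22, 38, 22, 40] → [26, 26, 22, 38, 22, 40, 26] → [26, 26, 22, 38, 22, 40, 26, 30]
So `sum(result)` = 230

Answer: 230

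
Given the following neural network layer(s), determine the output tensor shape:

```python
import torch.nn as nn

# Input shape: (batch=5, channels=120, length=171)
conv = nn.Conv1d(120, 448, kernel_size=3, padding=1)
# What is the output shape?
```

Input: (5, 120, 171) -> Output: (5, 448, 171)

Answer: (5, 448, 171)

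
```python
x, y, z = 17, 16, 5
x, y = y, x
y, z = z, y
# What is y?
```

Trace:
`x, y, z = 17, 16, 5` → x = 17; y = 16; z = 5
`x, y = y, x` → x = 16; y = 17
`y, z = z, y` → y = 5; z = 17
So y = 5

Answer: 5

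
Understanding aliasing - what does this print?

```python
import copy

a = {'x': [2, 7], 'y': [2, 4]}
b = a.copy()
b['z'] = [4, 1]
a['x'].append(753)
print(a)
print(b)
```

Key concept: shallow copy of dict with mutable values.
Step by step:
`a = {'x': [2, 7], 'y': [2, 4]}` → a = {'x': [2, 7], 'y': [2, 4]}
`b = a.copy()` → b = {'x': [2, 7], 'y': [2, 4]}
`b['z'] = [4, 1]` → b = {'x': [2, 7], 'y': [2, 4], 'z': [4, 1]}
`a['x'].append(753)` → a = {'x': [2, 7, 753], 'y': [2, 4]}; b = {'x': [2, 7, 753], 'y': [2, 4], 'z': [4, 1]}
`print(a)` → prints {'x': [2, 7, 753], 'y': [2, 4]}
`print(b)` → prints {'x': [2, 7, 753], 'y': [2, 4], 'z': [4, 1]}

Answer:
{'x': [2, 7, 753], 'y': [2, 4]}
{'x': [2, 7, 753], 'y': [2, 4], 'z': [4, 1]}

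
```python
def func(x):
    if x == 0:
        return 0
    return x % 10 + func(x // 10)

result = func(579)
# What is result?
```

Sum of digits of 579: 9 + 7 + 5 = 21

Answer: 21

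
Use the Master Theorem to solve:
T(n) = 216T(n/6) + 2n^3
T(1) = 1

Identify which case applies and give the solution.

a=216, b=6, f(n)=2n^3. log_6(216) = 3. Since c=3 = 3, Case 2 applies: T(n) = Θ(n^log_b(a) · log n) = O(n^3 log n).

Answer: O(n^3 log n) - Case 2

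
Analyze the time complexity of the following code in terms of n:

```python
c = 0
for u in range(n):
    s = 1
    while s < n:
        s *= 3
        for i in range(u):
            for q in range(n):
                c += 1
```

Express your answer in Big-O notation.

Each loop level contributes: n × log n × n × n. Multiplying the contributions gives O(n^3 log n).

Answer: O(n^3 log n)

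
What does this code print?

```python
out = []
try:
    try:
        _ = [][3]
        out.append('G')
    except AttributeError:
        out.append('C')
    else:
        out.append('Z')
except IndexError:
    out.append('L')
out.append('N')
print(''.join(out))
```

Execution trace: 'L' (outer except IndexError) → 'N' (after the try/except). Output: LN

Answer: LN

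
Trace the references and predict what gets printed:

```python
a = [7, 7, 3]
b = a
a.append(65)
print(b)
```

Key concept: basic list aliasing.
Step by step:
`a = [7, 7, 3]` → a = [7, 7, 3]
`b = a` → b = [7, 7, 3] (same object as a)
`a.append(65)` → a = [7, 7, 3, 65] (same object as b); b = [7, 7, 3, 65] (same object as a)
`print(b)` → prints [7, 7, 3, 65]

Answer: [7, 7, 3, 65]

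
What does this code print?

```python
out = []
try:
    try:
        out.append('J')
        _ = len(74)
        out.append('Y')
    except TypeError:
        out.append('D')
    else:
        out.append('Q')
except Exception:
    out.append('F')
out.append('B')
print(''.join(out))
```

Execution trace: 'J' (inner try body) → 'D' (inner except TypeError) → 'B' (after the try/except). Output: JDB

Answer: JDB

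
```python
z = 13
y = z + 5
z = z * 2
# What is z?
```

Trace:
`z = 13` → z = 13
`y = z + 5` → y = 18
`z = z * 2` → z = 26
So z = 26

Answer: 26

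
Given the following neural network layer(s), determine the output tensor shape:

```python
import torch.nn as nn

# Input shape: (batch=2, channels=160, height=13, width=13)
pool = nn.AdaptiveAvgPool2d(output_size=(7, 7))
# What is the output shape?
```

Input: (2, 160, 13, 13) -> Output: (2, 160, 7, 7)

Answer: (2, 160, 7, 7)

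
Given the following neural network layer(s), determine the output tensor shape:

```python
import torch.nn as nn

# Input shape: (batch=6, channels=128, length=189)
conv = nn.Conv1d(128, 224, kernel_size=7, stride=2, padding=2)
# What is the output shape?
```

Input: (6, 128, 189) -> Output: (6, 224, 94)

Answer: (6, 224, 94)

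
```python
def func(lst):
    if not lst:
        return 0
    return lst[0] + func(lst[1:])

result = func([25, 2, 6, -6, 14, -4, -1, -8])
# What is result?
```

25 + 2 + 6 + (-6) + 14 + (-4) + (-1) + (-8) + 0 = 28

Answer: 28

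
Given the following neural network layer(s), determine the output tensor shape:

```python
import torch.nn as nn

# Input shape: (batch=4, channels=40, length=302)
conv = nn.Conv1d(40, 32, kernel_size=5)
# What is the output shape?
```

Input: (4, 40, 302) -> Output: (4, 32, 298)

Answer: (4, 32, 298)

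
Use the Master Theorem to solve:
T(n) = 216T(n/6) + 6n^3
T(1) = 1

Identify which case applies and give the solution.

a=216, b=6, f(n)=6n^3. log_6(216) = 3. Since c=3 = 3, Case 2 applies: T(n) = Θ(n^log_b(a) · log n) = O(n^3 log n).

Answer: O(n^3 log n) - Case 2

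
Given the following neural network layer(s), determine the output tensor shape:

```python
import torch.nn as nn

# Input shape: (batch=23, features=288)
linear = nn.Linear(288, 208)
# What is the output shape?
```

Input: (23, 288) -> Output: (23, 208)

Answer: (23, 208)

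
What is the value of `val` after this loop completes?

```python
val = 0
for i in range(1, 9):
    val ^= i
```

XOR of 1 to 8
`val` takes the values: 0 → 1 → 3 → 0 → 4 → 1 → 7 → 0 → 8

Answer: 8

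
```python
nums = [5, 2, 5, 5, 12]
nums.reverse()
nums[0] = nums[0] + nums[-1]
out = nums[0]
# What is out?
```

Trace:
`nums = [5, 2, 5, 5, 12]` → nums = [5, 2, 5, 5, 12]
`nums.reverse()` → nums = [12, 5, 5, 2, 5]
`nums[0] = nums[0] + nums[-1]` → nums = [17, 5, 5, 2, 5]
`out = nums[0]` → out = 17
So out = 17

Answer: 17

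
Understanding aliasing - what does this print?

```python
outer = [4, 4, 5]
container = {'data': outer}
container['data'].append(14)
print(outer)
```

Key concept: dict holds reference to list.
Step by step:
`outer = [4, 4, 5]` → outer = [4, 4, 5]
`container = {'data': outer}` → container = {'data': [4, 4, 5]}
`container['data'].append(14)` → outer = [4, 4, 5, 14]; container = {'data': [4, 4, 5, 14]}
`print(outer)` → prints [4, 4, 5, 14]

Answer: [4, 4, 5, 14]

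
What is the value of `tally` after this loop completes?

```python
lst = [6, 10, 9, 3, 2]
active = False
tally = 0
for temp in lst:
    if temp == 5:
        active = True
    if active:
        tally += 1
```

Count elements after first 5 in [6, 10, 9, 3, 2]
`tally` takes the values: 0

Answer: 0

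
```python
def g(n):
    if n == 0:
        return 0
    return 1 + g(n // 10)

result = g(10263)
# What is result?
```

Count of digits of 10263: 5

Answer: 5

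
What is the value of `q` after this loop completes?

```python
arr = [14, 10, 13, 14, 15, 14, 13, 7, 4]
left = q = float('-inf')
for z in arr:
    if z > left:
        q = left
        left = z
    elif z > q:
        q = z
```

Second largest (with repeats) in [14, 10, 13, 14, 15, 14, 13, 7, 4]
`q` takes the values: -inf → 10 → 13 → 14

Answer: 14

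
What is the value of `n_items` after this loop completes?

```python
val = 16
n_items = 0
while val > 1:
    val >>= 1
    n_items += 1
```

Count right shifts until 1
`n_items` takes the values: 0 → 1 → 2 → 3 → 4

Answer: 4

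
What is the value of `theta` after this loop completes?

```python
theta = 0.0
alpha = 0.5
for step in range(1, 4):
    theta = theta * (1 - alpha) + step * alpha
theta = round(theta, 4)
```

Moving average with lr=0.5
`theta` takes the values: 0.0 → 0.5 → 1.25 → 2.125

Answer: 2.125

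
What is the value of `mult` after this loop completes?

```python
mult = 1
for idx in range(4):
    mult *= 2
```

2^4 = 16
`mult` takes the values: 1 → 2 → 4 → 8 → 16

Answer: 16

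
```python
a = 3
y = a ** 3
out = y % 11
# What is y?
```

Trace:
`a = 3` → a = 3
`y = a ** 3` → y = 27
`out = y % 11` → out = 5
So y = 27

Answer: 27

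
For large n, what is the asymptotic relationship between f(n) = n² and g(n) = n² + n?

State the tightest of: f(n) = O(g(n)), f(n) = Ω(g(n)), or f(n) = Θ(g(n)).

n² vs n² + n: f(n) = Θ(g(n)) — they are asymptotically equivalent (lower-order n term is dominated).

Answer: f(n) = Θ(g(n)) — they are asymptotically equivalent (lower-order n term is dominated).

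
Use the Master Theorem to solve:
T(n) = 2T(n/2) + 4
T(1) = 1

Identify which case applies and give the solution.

a=2, b=2, f(n)=4. log_2(2) = 1. Since c=0 < 1, Case 1 applies: T(n) = Θ(n^log_b(a)) = O(n).

Answer: O(n) - Case 1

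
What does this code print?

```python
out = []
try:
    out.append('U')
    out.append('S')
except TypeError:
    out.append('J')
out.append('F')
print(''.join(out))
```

Execution trace: 'U' (try body) → 'S' (try body, no exception) → 'F' (after the try/except). Output: USF

Answer: USF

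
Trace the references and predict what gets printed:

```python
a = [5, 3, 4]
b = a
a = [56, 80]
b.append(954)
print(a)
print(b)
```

Key concept: rebinding vs mutation: a is rebound to a new list, b still points at the original.
Step by step:
`a = [5, 3, 4]` → a = [5, 3, 4]
`b = a` → b = [5, 3, 4] (same object as a)
`a = [56, 80]` → a = [56, 80]
`b.append(954)` → b = [5, 3, 4, 954]
`print(a)` → prints [56, 80]
`print(b)` → prints [5, 3, 4, 954]

Answer:
[56, 80]
[5, 3, 4, 954]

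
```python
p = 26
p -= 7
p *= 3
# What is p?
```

Trace:
`p = 26` → p = 26
`p -= 7` → p = 19
`p *= 3` → p = 57
So p = 57

Answer: 57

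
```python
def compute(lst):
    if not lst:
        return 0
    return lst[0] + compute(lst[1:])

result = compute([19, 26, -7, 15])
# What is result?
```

19 + 26 + (-7) + 15 + 0 = 53

Answer: 53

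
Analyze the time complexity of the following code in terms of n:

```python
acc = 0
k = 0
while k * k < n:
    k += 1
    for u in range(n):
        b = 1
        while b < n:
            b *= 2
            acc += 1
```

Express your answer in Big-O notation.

Each loop level contributes: √n × n × log n. Multiplying the contributions gives O(n√n log n).

Answer: O(n√n log n)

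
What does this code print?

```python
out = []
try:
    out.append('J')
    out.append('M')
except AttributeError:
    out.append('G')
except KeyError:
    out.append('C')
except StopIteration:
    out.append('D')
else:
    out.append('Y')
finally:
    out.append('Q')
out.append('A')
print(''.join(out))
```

Execution trace: 'J' (try body) → 'M' (try body, no exception) → 'Y' (else) → 'Q' (finally) → 'A' (after the try/except). Output: JMYQA

Answer: JMYQA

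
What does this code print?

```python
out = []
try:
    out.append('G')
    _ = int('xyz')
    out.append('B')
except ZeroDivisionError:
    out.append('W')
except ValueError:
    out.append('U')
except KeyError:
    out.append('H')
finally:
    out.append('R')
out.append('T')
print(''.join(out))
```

Execution trace: 'G' (try body) → 'U' (except ValueError) → 'R' (finally) → 'T' (after the try/except). Output: GURT

Answer: GURT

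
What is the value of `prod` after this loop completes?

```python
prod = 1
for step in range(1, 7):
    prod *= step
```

6! = 720
`prod` takes the values: 1 → 2 → 6 → 24 → 120 → 720

Answer: 720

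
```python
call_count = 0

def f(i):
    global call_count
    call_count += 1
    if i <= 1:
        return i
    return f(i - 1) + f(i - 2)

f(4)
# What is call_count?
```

Calls(i) = 1 + Calls(i-1) + Calls(i-2); Calls(0)=Calls(1)=1. For i=4 this gives 9.

Answer: 9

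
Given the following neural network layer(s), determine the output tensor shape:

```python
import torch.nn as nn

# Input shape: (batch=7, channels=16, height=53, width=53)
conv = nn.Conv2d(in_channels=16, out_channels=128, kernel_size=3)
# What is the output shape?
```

Input: (7, 16, 53, 53) -> Output: (7, 128, 51, 51)

Answer: (7, 128, 51, 51)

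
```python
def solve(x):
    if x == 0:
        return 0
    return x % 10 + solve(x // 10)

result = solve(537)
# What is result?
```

Sum of digits of 537: 7 + 3 + 5 = 15

Answer: 15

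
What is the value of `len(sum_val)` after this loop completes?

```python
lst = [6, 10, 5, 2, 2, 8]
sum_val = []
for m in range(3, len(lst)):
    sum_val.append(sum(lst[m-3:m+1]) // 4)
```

Number of 4-element averages
`sum_val` takes the values: [] → [5] → [5, 4] → [5, 4, 4]
So `len(sum_val)` = 3

Answer: 3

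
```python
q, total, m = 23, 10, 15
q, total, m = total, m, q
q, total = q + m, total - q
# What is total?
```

Trace:
`q, total, m = 23, 10, 15` → q = 23; total = 10; m = 15
`q, total, m = total, m, q` → q = 10; total = 15; m = 23
`q, total = q + m, total - q` → q = 33; total = 5
So total = 5

Answer: 5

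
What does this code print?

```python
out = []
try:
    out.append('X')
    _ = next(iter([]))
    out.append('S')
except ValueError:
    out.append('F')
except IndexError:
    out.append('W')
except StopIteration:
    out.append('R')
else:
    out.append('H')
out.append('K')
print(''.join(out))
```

Execution trace: 'X' (try body) → 'R' (except StopIteration) → 'K' (after the try/except). Output: XRK

Answer: XRK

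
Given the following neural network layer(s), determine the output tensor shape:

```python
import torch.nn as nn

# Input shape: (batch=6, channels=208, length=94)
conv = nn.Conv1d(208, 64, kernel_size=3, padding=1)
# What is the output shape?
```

Input: (6, 208, 94) -> Output: (6, 64, 94)

Answer: (6, 64, 94)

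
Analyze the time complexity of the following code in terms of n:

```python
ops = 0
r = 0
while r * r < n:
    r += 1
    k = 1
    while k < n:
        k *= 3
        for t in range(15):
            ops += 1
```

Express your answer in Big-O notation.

Each loop level contributes: √n × log n × 1. Multiplying the contributions gives O(√n log n).

Answer: O(√n log n)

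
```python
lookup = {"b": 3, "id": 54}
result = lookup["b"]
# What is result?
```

Trace:
`lookup = {"b": 3, "id": 54}` → lookup = {'b': 3, 'id': 54}
`result = lookup["b"]` → result = 3
So result = 3

Answer: 3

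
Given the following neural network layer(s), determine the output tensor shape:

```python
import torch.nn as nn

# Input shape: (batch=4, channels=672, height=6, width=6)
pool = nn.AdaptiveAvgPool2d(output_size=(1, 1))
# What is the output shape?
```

Input: (4, 672, 6, 6) -> Output: (4, 672, 1, 1)

Answer: (4, 672, 1, 1)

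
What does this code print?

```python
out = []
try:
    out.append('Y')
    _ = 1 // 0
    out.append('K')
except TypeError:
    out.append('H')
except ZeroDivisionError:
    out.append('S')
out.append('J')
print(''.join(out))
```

Execution trace: 'Y' (try body) → 'S' (except ZeroDivisionError) → 'J' (after the try/except). Output: YSJ

Answer: YSJ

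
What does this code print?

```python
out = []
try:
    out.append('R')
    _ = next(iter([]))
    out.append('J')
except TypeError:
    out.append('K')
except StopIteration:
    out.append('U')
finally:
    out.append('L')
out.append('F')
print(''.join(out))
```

Execution trace: 'R' (try body) → 'U' (except StopIteration) → 'L' (finally) → 'F' (after the try/except). Output: RULF

Answer: RULF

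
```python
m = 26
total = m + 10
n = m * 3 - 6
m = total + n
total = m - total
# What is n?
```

Trace:
`m = 26` → m = 26
`total = m + 10` → total = 36
`n = m * 3 - 6` → n = 72
`m = total + n` → m = 108
`total = m - total` → total = 72
So n = 72

Answer: 72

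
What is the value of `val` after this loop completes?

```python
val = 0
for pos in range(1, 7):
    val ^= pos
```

XOR of 1 to 6
`val` takes the values: 0 → 1 → 3 → 0 → 4 → 1 → 7

Answer: 7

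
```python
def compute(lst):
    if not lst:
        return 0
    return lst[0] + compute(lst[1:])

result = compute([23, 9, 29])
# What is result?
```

23 + 9 + 29 + 0 = 61

Answer: 61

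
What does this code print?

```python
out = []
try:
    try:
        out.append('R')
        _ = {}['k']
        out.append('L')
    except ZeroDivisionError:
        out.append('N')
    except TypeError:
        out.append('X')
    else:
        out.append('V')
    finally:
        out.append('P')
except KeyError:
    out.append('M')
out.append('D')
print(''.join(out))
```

Execution trace: 'R' (try body) → 'P' (finally) → 'M' (outer except KeyError) → 'D' (after the try/except). Output: RPMD

Answer: RPMD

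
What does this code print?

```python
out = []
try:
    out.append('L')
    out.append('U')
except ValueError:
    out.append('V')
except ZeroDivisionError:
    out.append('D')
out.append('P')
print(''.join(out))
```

Execution trace: 'L' (try body) → 'U' (try body, no exception) → 'P' (after the try/except). Output: LUP

Answer: LUP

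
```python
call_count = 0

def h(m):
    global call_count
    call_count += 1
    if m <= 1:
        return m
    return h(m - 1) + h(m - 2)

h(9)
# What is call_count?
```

Calls(m) = 1 + Calls(m-1) + Calls(m-2); Calls(0)=Calls(1)=1. For m=9 this gives 109.

Answer: 109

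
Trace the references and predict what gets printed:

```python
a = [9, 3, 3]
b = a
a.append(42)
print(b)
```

Key concept: basic list aliasing.
Step by step:
`a = [9, 3, 3]` → a = [9, 3, 3]
`b = a` → b = [9, 3, 3] (same object as a)
`a.append(42)` → a = [9, 3, 3, 42] (same object as b); b = [9, 3, 3, 42] (same object as a)
`print(b)` → prints [9, 3, 3, 42]

Answer: [9, 3, 3, 42]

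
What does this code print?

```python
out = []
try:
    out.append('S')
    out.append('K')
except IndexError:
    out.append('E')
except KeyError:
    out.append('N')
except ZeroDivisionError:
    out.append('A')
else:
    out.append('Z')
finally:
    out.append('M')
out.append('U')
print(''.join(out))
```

Execution trace: 'S' (try body) → 'K' (try body, no exception) → 'Z' (else) → 'M' (finally) → 'U' (after the try/except). Output: SKZMU

Answer: SKZMU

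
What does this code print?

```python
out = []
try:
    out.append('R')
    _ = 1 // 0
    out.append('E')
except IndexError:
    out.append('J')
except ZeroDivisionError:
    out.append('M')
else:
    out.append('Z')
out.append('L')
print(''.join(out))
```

Execution trace: 'R' (try body) → 'M' (except ZeroDivisionError) → 'L' (after the try/except). Output: RML

Answer: RML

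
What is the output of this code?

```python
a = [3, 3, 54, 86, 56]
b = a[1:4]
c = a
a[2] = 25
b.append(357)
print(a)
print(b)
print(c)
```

Key concept: slice vs alias.
Step by step:
`a = [3, 3, 54, 86, 56]` → a = [3, 3, 54, 86, 56]
`b = a[1:4]` → b = [3, 54, 86]
`c = a` → c = [3, 3, 54, 86, 56] (same object as a)
`a[2] = 25` → a = [3, 3, 25, 86, 56] (same object as c); c = [3, 3, 25, 86, 56] (same object as a)
`b.append(357)` → b = [3, 54, 86, 357]
`print(a)` → prints [3, 3, 25, 86, 56]
`print(b)` → prints [3, 54, 86, 357]
`print(c)` → prints [3, 3, 25, 86, 56]

Answer:
[3, 3, 25, 86, 56]
[3, 54, 86, 357]
[3, 3, 25, 86, 56]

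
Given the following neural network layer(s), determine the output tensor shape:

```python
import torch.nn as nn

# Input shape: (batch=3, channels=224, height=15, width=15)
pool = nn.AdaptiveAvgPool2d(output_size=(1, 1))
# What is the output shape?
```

Input: (3, 224, 15, 15) -> Output: (3, 224, 1, 1)

Answer: (3, 224, 1, 1)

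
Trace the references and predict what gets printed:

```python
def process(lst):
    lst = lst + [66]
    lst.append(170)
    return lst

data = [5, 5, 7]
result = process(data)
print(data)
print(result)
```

Key concept: rebinding parameter vs mutation.
Step by step:
`data = [5, 5, 7]` → data = [5, 5, 7]
`result = process(data)` → result = [5, 5, 7, 66, 170]
`print(data)` → prints [5, 5, 7]
`print(result)` → prints [5, 5, 7, 66, 170]

Answer:
[5, 5, 7]
[5, 5, 7, 66, 170]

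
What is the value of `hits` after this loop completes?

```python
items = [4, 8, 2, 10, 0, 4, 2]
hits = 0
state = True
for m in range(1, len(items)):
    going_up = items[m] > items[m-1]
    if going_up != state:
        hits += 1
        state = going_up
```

Count direction changes in [4, 8, 2, 10, 0, 4, 2]
`hits` takes the values: 0 → 1 → 2 → 3 → 4 → 5

Answer: 5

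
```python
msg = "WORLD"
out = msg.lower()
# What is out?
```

Trace:
`msg = "WORLD"` → msg = 'WORLD'
`out = msg.lower()` → out = 'world'
So out = 'world'

Answer: 'world'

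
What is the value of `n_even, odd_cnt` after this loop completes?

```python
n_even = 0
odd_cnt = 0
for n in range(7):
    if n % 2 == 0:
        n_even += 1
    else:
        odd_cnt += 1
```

Count evens and odds in range(7)
`n_even, odd_cnt` takes the values: (0, 0) → (1, 0) → (1, 1) → (2, 1) → (2, 2) → (3, 2) → (3, 3) → (4, 3)

Answer: 4, 3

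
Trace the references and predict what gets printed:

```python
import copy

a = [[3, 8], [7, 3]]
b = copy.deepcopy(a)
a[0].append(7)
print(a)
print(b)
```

Key concept: deep copy is fully independent.
Step by step:
`a = [[3, 8], [7, 3]]` → a = [[3, 8], [7, 3]]
`b = copy.deepcopy(a)` → b = [[3, 8], [7, 3]]
`a[0].append(7)` → a = [[3, 8, 7], [7, 3]]
`print(a)` → prints [[3, 8, 7], [7, 3]]
`print(b)` → prints [[3, 8], [7, 3]]

Answer:
[[3, 8, 7], [7, 3]]
[[3, 8], [7, 3]]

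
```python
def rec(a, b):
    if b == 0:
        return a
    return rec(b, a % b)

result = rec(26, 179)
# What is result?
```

rec(26, 179) -> rec(179, 26) -> rec(26, 23) -> rec(23, 3) -> rec(3, 2) -> rec(2, 1) -> rec(1, 0) -> 1

Answer: 1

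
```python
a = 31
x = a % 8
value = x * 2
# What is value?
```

Trace:
`a = 31` → a = 31
`x = a % 8` → x = 7
`value = x * 2` → value = 14
So value = 14

Answer: 14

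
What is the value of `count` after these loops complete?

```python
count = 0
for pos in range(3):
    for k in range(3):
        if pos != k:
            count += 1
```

3² - 3 (exclude diagonal)
`count` takes the values: 0 → 1 → 2 → 3 → 4 → 5 → 6

Answer: 6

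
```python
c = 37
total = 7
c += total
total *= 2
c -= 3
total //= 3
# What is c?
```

Trace:
`c = 37` → c = 37
`total = 7` → total = 7
`c += total` → c = 44
`total *= 2` → total = 14
`c -= 3` → c = 41
`total //= 3` → total = 4
So c = 41

Answer: 41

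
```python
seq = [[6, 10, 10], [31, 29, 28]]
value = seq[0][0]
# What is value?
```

Trace:
`seq = [[6, 10, 10], [31, 29, 28]]` → seq = [[6, 10, 10], [31, 29, 28]]
`value = seq[0][0]` → value = 6
So value = 6

Answer: 6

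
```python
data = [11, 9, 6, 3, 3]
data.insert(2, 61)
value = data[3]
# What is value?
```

Trace:
`data = [11, 9, 6, 3, 3]` → data = [11, 9, 6, 3, 3]
`data.insert(2, 61)` → data = [11, 9, 61, 6, 3, 3]
`value = data[3]` → value = 6
So value = 6

Answer: 6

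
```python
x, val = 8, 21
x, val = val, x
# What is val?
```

Trace:
`x, val = 8, 21` → x = 8; val = 21
`x, val = val, x` → x = 21; val = 8
So val = 8

Answer: 8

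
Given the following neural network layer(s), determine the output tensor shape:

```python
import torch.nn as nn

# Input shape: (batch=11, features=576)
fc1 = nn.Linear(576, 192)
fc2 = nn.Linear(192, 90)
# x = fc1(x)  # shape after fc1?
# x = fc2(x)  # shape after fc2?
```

Input: (11, 576) -> after fc1: (11, 192) -> Output: (11, 90)

Answer: (11, 90)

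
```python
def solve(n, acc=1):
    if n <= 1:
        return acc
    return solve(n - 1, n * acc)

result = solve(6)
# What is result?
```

Accumulator trace (n, acc): (6, 1) -> (5, 6) -> (4, 30) -> (3, 120) -> (2, 360) -> (1, 720) -> return 720

Answer: 720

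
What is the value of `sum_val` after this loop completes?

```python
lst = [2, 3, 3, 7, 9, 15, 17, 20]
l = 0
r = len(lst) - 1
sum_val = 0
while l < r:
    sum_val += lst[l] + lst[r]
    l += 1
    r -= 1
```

Sum of pairs from ends
`sum_val` takes the values: 0 → 22 → 42 → 60 → 76

Answer: 76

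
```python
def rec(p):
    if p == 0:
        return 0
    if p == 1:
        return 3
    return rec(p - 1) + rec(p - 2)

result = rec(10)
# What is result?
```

Build up from base cases: rec(0)=0, rec(1)=3, rec(2)=3, rec(3)=6, rec(4)=9, rec(5)=15, rec(6)=24, ..., rec(10)=165

Answer: 165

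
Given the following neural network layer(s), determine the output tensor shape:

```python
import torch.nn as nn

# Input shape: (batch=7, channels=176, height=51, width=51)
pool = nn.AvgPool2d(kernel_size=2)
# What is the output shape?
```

Input: (7, 176, 51, 51) -> Output: (7, 176, 25, 25)

Answer: (7, 176, 25, 25)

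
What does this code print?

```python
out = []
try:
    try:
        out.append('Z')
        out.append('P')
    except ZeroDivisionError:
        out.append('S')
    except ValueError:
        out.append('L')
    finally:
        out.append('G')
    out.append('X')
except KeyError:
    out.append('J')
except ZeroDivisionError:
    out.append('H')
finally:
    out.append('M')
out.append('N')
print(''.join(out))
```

Execution trace: 'Z' (inner try body) → 'P' (inner try body, no exception) → 'G' (inner finally) → 'X' (try body, no exception) → 'M' (finally) → 'N' (after the try/except). Output: ZPGXMN

Answer: ZPGXMN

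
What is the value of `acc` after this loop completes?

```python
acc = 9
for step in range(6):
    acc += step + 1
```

Start at 9, add 1 to 6 = 30
`acc` takes the values: 9 → 10 → 12 → 15 → 19 → 24 → 30

Answer: 30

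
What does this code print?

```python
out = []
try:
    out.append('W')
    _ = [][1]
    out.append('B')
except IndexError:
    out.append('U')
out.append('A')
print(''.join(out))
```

Execution trace: 'W' (try body) → 'U' (except IndexError) → 'A' (after the try/except). Output: WUA

Answer: WUA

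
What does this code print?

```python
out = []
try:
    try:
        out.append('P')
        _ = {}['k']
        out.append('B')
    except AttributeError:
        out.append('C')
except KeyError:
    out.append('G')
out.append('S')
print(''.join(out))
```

Execution trace: 'P' (try body) → 'G' (outer except KeyError) → 'S' (after the try/except). Output: PGS

Answer: PGS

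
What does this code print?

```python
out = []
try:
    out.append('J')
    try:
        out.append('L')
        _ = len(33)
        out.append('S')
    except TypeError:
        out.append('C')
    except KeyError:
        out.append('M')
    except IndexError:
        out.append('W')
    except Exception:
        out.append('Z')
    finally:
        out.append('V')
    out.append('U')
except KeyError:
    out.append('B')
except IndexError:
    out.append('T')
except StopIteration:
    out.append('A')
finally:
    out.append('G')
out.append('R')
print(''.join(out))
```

Execution trace: 'J' (try body) → 'L' (inner try body) → 'C' (inner except TypeError) → 'V' (inner finally) → 'U' (try body, no exception) → 'G' (finally) → 'R' (after the try/except). Output: JLCVUGR

Answer: JLCVUGR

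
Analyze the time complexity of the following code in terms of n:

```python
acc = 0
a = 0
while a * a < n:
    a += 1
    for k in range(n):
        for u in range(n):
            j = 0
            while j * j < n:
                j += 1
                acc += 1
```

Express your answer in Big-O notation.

Each loop level contributes: √n × n × n × √n. Multiplying the contributions gives O(n^3).

Answer: O(n^3)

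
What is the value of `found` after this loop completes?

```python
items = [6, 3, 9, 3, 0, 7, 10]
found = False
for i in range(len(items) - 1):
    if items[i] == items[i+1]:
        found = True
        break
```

Check consecutive duplicates in [6, 3, 9, 3, 0, 7, 10]
`found` takes the values: False

Answer: False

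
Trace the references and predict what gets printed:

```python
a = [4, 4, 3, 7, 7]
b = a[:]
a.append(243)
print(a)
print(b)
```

Key concept: slice [:] creates copy.
Step by step:
`a = [4, 4, 3, 7, 7]` → a = [4, 4, 3, 7, 7]
`b = a[:]` → b = [4, 4, 3, 7, 7]
`a.append(243)` → a = [4, 4, 3, 7, 7, 243]
`print(a)` → prints [4, 4, 3, 7, 7, 243]
`print(b)` → prints [4, 4, 3, 7, 7]

Answer:
[4, 4, 3, 7, 7, 243]
[4, 4, 3, 7, 7]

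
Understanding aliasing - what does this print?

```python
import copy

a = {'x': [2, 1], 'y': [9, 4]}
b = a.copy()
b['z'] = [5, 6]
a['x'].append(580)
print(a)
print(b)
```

Key concept: shallow copy of dict with mutable values.
Step by step:
`a = {'x': [2, 1], 'y': [9, 4]}` → a = {'x': [2, 1], 'y': [9, 4]}
`b = a.copy()` → b = {'x': [2, 1], 'y': [9, 4]}
`b['z'] = [5, 6]` → b = {'x': [2, 1], 'y': [9, 4], 'z': [5, 6]}
`a['x'].append(580)` → a = {'x': [2, 1, 580], 'y': [9, 4]}; b = {'x': [2, 1, 580], 'y': [9, 4], 'z': [5, 6]}
`print(a)` → prints {'x': [2, 1, 580], 'y': [9, 4]}
`print(b)` → prints {'x': [2, 1, 580], 'y': [9, 4], 'z': [5, 6]}

Answer:
{'x': [2, 1, 580], 'y': [9, 4]}
{'x': [2, 1, 580], 'y': [9, 4], 'z': [5, 6]}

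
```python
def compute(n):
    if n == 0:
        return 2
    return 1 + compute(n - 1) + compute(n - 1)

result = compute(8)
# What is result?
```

compute(n) = 1 + 2·compute(n-1), compute(0)=2. Closed form: (2+1)·2^8 - 1 = 767.

Answer: 767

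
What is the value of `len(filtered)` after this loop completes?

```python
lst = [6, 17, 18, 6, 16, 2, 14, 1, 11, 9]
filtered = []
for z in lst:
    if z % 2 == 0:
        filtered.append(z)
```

Count even numbers in [6, 17, 18, 6, 16, 2, 14, 1, 11, 9]
`filtered` takes the values: [] → [6] → [6, 18] → [6, 18, 6] → [6, 18, 6, 16] → [6, 18, 6, 16, 2] → [6, 18, 6, 16, 2, 14]
So `len(filtered)` = 6

Answer: 6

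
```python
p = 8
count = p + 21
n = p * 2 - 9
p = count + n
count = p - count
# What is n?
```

Trace:
`p = 8` → p = 8
`count = p + 21` → count = 29
`n = p * 2 - 9` → n = 7
`p = count + n` → p = 36
`count = p - count` → count = 7
So n = 7

Answer: 7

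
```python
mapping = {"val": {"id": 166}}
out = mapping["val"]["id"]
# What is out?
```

Trace:
`mapping = {"val": {"id": 166}}` → mapping = {'val': {'id': 166}}
`out = mapping["val"]["id"]` → out = 166
So out = 166

Answer: 166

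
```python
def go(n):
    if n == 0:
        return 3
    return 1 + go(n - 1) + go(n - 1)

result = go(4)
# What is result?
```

go(n) = 1 + 2·go(n-1), go(0)=3. Closed form: (3+1)·2^4 - 1 = 63.

Answer: 63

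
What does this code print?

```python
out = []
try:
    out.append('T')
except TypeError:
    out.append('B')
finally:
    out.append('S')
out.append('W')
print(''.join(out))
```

Execution trace: 'T' (try body, no exception) → 'S' (finally) → 'W' (after the try/except). Output: TSW

Answer: TSW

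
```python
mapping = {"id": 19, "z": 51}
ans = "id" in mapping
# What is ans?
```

Trace:
`mapping = {"id": 19, "z": 51}` → mapping = {'id': 19, 'z': 51}
`ans = "id" in mapping` → ans = True
So ans = True

Answer: True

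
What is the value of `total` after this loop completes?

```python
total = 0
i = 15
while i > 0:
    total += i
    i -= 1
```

Sum 15 down to 1
`total` takes the values: 0 → 15 → 29 → 42 → 54 → 65 → 75 → 84 → 92 → 99 → 105 → 110 → 114 → 117 → 119 → 120

Answer: 120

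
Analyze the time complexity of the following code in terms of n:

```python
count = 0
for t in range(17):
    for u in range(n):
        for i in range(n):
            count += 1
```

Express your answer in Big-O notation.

Each loop level contributes: 1 × n × n. Multiplying the contributions gives O(n^2).

Answer: O(n^2)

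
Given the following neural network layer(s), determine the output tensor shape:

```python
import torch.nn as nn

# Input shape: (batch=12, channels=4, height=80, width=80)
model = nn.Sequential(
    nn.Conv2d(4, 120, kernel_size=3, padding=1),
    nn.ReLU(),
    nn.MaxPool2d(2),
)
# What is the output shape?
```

Input: (12, 4, 80, 80) -> after Conv2d: (12, 120, 80, 80) -> after ReLU: (12, 120, 80, 80) -> Output: (12, 120, 40, 40)

Answer: (12, 120, 40, 40)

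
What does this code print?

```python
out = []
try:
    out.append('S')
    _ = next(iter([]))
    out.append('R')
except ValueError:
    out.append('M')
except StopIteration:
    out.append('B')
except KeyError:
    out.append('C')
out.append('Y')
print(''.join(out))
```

Execution trace: 'S' (try body) → 'B' (except StopIteration) → 'Y' (after the try/except). Output: SBY

Answer: SBY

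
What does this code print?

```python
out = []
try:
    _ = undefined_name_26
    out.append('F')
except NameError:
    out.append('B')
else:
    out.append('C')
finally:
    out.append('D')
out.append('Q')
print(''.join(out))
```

Execution trace: 'B' (except NameError) → 'D' (finally) → 'Q' (after the try/except). Output: BDQ

Answer: BDQ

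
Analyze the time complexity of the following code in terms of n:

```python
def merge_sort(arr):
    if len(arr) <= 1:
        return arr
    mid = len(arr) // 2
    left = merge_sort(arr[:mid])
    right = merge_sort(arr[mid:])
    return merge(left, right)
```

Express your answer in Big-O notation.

This is Merge sort. Time complexity: O(n log n).

Answer: O(n log n)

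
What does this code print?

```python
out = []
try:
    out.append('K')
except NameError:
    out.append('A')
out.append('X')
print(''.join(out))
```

Execution trace: 'K' (try body, no exception) → 'X' (after the try/except). Output: KX

Answer: KX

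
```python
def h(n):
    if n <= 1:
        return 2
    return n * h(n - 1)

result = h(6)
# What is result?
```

h(6) = 6 * 5 * 4 * 3 * 2 * 2 = 1440

Answer: 1440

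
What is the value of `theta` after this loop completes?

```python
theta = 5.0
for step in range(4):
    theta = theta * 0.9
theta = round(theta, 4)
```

Exponential decay: 5.0 * 0.9^4
`theta` takes the values: 5.0 → 4.5 → 4.05 → 3.645 → 3.2805

Answer: 3.2805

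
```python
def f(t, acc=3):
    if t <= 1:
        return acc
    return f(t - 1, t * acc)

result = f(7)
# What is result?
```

Accumulator trace (n, acc): (7, 3) -> (6, 21) -> (5, 126) -> (4, 630) -> (3, 2520) -> (2, 7560) -> (1, 15120) -> return 15120

Answer: 15120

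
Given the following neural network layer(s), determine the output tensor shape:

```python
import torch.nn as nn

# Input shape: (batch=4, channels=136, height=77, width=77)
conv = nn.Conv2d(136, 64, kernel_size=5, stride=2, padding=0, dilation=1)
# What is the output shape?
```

Input: (4, 136, 77, 77) -> Output: (4, 64, 37, 37)

Answer: (4, 64, 37, 37)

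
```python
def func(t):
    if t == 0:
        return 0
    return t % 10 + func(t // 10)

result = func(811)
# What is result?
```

Sum of digits of 811: 1 + 1 + 8 = 10

Answer: 10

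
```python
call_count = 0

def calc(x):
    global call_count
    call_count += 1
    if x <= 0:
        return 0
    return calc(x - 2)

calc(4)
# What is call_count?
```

Linear recursion stepping by 2: 3 calls from x=4 down to ≤0.

Answer: 3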